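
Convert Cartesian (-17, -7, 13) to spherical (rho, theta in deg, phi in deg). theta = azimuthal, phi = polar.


rho = sqrt((-17)^2 + (-7)^2 + 13^2) = 22.5167
theta = atan2(-7, -17) = 202.3801 deg
phi = acos(13/22.5167) = 54.7356 deg

rho = 22.5167, theta = 202.3801 deg, phi = 54.7356 deg


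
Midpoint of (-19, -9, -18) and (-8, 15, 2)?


Midpoint = ((-19+-8)/2, (-9+15)/2, (-18+2)/2) = (-13.5, 3, -8)

(-13.5, 3, -8)


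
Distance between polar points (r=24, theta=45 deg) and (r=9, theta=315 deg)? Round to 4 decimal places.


d = sqrt(r1^2 + r2^2 - 2*r1*r2*cos(t2-t1))
d = sqrt(24^2 + 9^2 - 2*24*9*cos(315-45)) = 25.632

25.632


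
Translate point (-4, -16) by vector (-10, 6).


Translation: (x+dx, y+dy) = (-4+-10, -16+6) = (-14, -10)

(-14, -10)


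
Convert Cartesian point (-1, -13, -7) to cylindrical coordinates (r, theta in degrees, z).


r = sqrt((-1)^2 + (-13)^2) = 13.0384
theta = atan2(-13, -1) = 265.6013 deg
z = -7

r = 13.0384, theta = 265.6013 deg, z = -7


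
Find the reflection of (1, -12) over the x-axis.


Reflection across x-axis: (x, y) -> (x, -y)
(1, -12) -> (1, 12)

(1, 12)


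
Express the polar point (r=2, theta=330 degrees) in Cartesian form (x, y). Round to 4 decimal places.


x = 2 * cos(330) = 1.7321
y = 2 * sin(330) = -1

(1.7321, -1)


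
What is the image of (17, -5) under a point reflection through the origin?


Reflection through origin: (x, y) -> (-x, -y)
(17, -5) -> (-17, 5)

(-17, 5)


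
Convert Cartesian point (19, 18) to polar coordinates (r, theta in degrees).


r = sqrt(19^2 + 18^2) = 26.1725
theta = atan2(18, 19) = 43.4518 degrees

r = 26.1725, theta = 43.4518 degrees


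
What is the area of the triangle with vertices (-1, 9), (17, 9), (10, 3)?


Area = |x1(y2-y3) + x2(y3-y1) + x3(y1-y2)| / 2
= |-1*(9-3) + 17*(3-9) + 10*(9-9)| / 2
= 54

54


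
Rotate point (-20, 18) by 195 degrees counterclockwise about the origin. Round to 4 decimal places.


x' = -20*cos(195) - 18*sin(195) = 23.9773
y' = -20*sin(195) + 18*cos(195) = -12.2103

(23.9773, -12.2103)


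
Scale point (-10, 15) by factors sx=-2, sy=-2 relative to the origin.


Scaling: (x*sx, y*sy) = (-10*-2, 15*-2) = (20, -30)

(20, -30)


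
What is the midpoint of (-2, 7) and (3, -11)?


Midpoint = ((-2+3)/2, (7+-11)/2) = (0.5, -2)

(0.5, -2)


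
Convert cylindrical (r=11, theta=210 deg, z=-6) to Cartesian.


x = 11 * cos(210) = -9.5263
y = 11 * sin(210) = -5.5
z = -6

(-9.5263, -5.5, -6)


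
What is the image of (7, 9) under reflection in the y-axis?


Reflection across y-axis: (x, y) -> (-x, y)
(7, 9) -> (-7, 9)

(-7, 9)


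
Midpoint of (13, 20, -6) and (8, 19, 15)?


Midpoint = ((13+8)/2, (20+19)/2, (-6+15)/2) = (10.5, 19.5, 4.5)

(10.5, 19.5, 4.5)


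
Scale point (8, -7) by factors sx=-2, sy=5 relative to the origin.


Scaling: (x*sx, y*sy) = (8*-2, -7*5) = (-16, -35)

(-16, -35)


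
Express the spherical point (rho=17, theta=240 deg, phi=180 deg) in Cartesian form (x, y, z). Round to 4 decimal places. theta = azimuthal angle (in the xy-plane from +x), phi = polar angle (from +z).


x = 17 * sin(180) * cos(240) = 0
y = 17 * sin(180) * sin(240) = 0
z = 17 * cos(180) = -17

(0, 0, -17)


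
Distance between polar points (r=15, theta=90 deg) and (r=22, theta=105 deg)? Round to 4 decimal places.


d = sqrt(r1^2 + r2^2 - 2*r1*r2*cos(t2-t1))
d = sqrt(15^2 + 22^2 - 2*15*22*cos(105-90)) = 8.4551

8.4551


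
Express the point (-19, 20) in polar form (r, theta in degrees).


r = sqrt((-19)^2 + 20^2) = 27.5862
theta = atan2(20, -19) = 133.5312 degrees

r = 27.5862, theta = 133.5312 degrees


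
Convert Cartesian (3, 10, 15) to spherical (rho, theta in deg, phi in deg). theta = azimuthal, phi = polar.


rho = sqrt(3^2 + 10^2 + 15^2) = 18.2757
theta = atan2(10, 3) = 73.3008 deg
phi = acos(15/18.2757) = 34.8387 deg

rho = 18.2757, theta = 73.3008 deg, phi = 34.8387 deg


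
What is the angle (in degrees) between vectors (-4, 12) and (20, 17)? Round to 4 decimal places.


dot = -4*20 + 12*17 = 124
|u| = 12.6491, |v| = 26.2488
cos(angle) = 0.3735
angle = 68.0704 degrees

68.0704 degrees


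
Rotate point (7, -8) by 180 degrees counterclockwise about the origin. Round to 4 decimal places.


x' = 7*cos(180) - -8*sin(180) = -7
y' = 7*sin(180) + -8*cos(180) = 8

(-7, 8)


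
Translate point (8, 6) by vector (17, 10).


Translation: (x+dx, y+dy) = (8+17, 6+10) = (25, 16)

(25, 16)


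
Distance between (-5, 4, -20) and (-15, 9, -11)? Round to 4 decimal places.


d = sqrt((-15--5)^2 + (9-4)^2 + (-11--20)^2) = 14.3527

14.3527


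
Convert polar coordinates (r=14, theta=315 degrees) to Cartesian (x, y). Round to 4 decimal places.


x = 14 * cos(315) = 9.8995
y = 14 * sin(315) = -9.8995

(9.8995, -9.8995)


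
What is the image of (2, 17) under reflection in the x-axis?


Reflection across x-axis: (x, y) -> (x, -y)
(2, 17) -> (2, -17)

(2, -17)


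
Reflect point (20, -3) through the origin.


Reflection through origin: (x, y) -> (-x, -y)
(20, -3) -> (-20, 3)

(-20, 3)


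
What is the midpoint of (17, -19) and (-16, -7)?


Midpoint = ((17+-16)/2, (-19+-7)/2) = (0.5, -13)

(0.5, -13)


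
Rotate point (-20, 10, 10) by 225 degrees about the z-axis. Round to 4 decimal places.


x' = -20*cos(225) - 10*sin(225) = 21.2132
y' = -20*sin(225) + 10*cos(225) = 7.0711
z' = 10

(21.2132, 7.0711, 10)


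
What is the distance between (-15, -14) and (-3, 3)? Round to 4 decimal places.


d = sqrt((-3--15)^2 + (3--14)^2) = 20.8087

20.8087


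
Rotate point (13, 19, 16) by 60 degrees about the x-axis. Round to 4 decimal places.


x' = 13
y' = 19*cos(60) - 16*sin(60) = -4.3564
z' = 19*sin(60) + 16*cos(60) = 24.4545

(13, -4.3564, 24.4545)


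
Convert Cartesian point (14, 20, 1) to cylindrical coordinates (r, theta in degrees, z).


r = sqrt(14^2 + 20^2) = 24.4131
theta = atan2(20, 14) = 55.008 deg
z = 1

r = 24.4131, theta = 55.008 deg, z = 1


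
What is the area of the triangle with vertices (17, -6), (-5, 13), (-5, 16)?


Area = |x1(y2-y3) + x2(y3-y1) + x3(y1-y2)| / 2
= |17*(13-16) + -5*(16--6) + -5*(-6-13)| / 2
= 33

33


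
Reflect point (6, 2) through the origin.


Reflection through origin: (x, y) -> (-x, -y)
(6, 2) -> (-6, -2)

(-6, -2)


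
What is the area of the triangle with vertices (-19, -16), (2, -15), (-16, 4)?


Area = |x1(y2-y3) + x2(y3-y1) + x3(y1-y2)| / 2
= |-19*(-15-4) + 2*(4--16) + -16*(-16--15)| / 2
= 208.5

208.5


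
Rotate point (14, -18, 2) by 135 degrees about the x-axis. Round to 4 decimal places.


x' = 14
y' = -18*cos(135) - 2*sin(135) = 11.3137
z' = -18*sin(135) + 2*cos(135) = -14.1421

(14, 11.3137, -14.1421)


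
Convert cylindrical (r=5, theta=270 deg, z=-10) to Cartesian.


x = 5 * cos(270) = 0
y = 5 * sin(270) = -5
z = -10

(0, -5, -10)


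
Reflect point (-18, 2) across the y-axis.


Reflection across y-axis: (x, y) -> (-x, y)
(-18, 2) -> (18, 2)

(18, 2)


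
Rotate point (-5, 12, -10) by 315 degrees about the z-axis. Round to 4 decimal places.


x' = -5*cos(315) - 12*sin(315) = 4.9497
y' = -5*sin(315) + 12*cos(315) = 12.0208
z' = -10

(4.9497, 12.0208, -10)


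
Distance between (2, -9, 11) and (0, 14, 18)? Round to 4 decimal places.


d = sqrt((0-2)^2 + (14--9)^2 + (18-11)^2) = 24.1247

24.1247


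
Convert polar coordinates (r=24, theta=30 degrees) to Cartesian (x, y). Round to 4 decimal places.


x = 24 * cos(30) = 20.7846
y = 24 * sin(30) = 12

(20.7846, 12)


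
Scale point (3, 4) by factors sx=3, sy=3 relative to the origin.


Scaling: (x*sx, y*sy) = (3*3, 4*3) = (9, 12)

(9, 12)


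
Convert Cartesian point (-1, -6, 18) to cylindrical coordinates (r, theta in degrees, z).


r = sqrt((-1)^2 + (-6)^2) = 6.0828
theta = atan2(-6, -1) = 260.5377 deg
z = 18

r = 6.0828, theta = 260.5377 deg, z = 18


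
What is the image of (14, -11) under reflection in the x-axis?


Reflection across x-axis: (x, y) -> (x, -y)
(14, -11) -> (14, 11)

(14, 11)


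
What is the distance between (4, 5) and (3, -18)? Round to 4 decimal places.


d = sqrt((3-4)^2 + (-18-5)^2) = 23.0217

23.0217


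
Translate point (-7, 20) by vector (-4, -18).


Translation: (x+dx, y+dy) = (-7+-4, 20+-18) = (-11, 2)

(-11, 2)


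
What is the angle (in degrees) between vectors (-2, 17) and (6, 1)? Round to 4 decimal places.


dot = -2*6 + 17*1 = 5
|u| = 17.1172, |v| = 6.0828
cos(angle) = 0.048
angle = 87.2475 degrees

87.2475 degrees


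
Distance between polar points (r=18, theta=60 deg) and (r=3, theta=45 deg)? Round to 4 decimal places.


d = sqrt(r1^2 + r2^2 - 2*r1*r2*cos(t2-t1))
d = sqrt(18^2 + 3^2 - 2*18*3*cos(45-60)) = 15.1222

15.1222


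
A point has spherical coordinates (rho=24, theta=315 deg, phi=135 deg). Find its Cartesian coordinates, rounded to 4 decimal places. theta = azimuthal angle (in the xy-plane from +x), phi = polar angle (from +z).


x = 24 * sin(135) * cos(315) = 12
y = 24 * sin(135) * sin(315) = -12
z = 24 * cos(135) = -16.9706

(12, -12, -16.9706)


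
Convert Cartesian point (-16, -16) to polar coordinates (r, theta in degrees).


r = sqrt((-16)^2 + (-16)^2) = 22.6274
theta = atan2(-16, -16) = 225 degrees

r = 22.6274, theta = 225 degrees


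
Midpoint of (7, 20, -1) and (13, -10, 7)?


Midpoint = ((7+13)/2, (20+-10)/2, (-1+7)/2) = (10, 5, 3)

(10, 5, 3)


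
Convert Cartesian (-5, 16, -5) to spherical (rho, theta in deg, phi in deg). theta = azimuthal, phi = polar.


rho = sqrt((-5)^2 + 16^2 + (-5)^2) = 17.4929
theta = atan2(16, -5) = 107.354 deg
phi = acos(-5/17.4929) = 106.6085 deg

rho = 17.4929, theta = 107.354 deg, phi = 106.6085 deg


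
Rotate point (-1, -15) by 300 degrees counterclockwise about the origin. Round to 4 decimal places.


x' = -1*cos(300) - -15*sin(300) = -13.4904
y' = -1*sin(300) + -15*cos(300) = -6.634

(-13.4904, -6.634)


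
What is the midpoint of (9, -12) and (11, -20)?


Midpoint = ((9+11)/2, (-12+-20)/2) = (10, -16)

(10, -16)


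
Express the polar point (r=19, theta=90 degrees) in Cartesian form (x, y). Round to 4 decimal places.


x = 19 * cos(90) = 0
y = 19 * sin(90) = 19

(0, 19)


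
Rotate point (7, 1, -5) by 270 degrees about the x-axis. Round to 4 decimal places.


x' = 7
y' = 1*cos(270) - -5*sin(270) = -5
z' = 1*sin(270) + -5*cos(270) = -1

(7, -5, -1)


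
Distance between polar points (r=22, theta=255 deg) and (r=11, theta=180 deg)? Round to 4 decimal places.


d = sqrt(r1^2 + r2^2 - 2*r1*r2*cos(t2-t1))
d = sqrt(22^2 + 11^2 - 2*22*11*cos(180-255)) = 21.9028

21.9028


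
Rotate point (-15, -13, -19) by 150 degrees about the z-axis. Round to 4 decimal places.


x' = -15*cos(150) - -13*sin(150) = 19.4904
y' = -15*sin(150) + -13*cos(150) = 3.7583
z' = -19

(19.4904, 3.7583, -19)


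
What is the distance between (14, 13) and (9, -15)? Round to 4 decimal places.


d = sqrt((9-14)^2 + (-15-13)^2) = 28.4429

28.4429


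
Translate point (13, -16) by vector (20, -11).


Translation: (x+dx, y+dy) = (13+20, -16+-11) = (33, -27)

(33, -27)


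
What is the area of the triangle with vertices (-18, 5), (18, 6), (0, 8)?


Area = |x1(y2-y3) + x2(y3-y1) + x3(y1-y2)| / 2
= |-18*(6-8) + 18*(8-5) + 0*(5-6)| / 2
= 45

45


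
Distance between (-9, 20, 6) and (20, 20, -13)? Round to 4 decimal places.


d = sqrt((20--9)^2 + (20-20)^2 + (-13-6)^2) = 34.6699

34.6699


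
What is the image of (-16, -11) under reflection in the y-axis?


Reflection across y-axis: (x, y) -> (-x, y)
(-16, -11) -> (16, -11)

(16, -11)


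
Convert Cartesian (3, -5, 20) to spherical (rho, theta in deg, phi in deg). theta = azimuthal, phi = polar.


rho = sqrt(3^2 + (-5)^2 + 20^2) = 20.8327
theta = atan2(-5, 3) = 300.9638 deg
phi = acos(20/20.8327) = 16.2539 deg

rho = 20.8327, theta = 300.9638 deg, phi = 16.2539 deg


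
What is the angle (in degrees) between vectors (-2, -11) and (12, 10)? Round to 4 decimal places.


dot = -2*12 + -11*10 = -134
|u| = 11.1803, |v| = 15.6205
cos(angle) = -0.7673
angle = 140.1104 degrees

140.1104 degrees


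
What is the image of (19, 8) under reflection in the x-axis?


Reflection across x-axis: (x, y) -> (x, -y)
(19, 8) -> (19, -8)

(19, -8)


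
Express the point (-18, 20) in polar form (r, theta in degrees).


r = sqrt((-18)^2 + 20^2) = 26.9072
theta = atan2(20, -18) = 131.9872 degrees

r = 26.9072, theta = 131.9872 degrees


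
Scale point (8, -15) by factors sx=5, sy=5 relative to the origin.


Scaling: (x*sx, y*sy) = (8*5, -15*5) = (40, -75)

(40, -75)


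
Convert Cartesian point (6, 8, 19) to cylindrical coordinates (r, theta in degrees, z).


r = sqrt(6^2 + 8^2) = 10
theta = atan2(8, 6) = 53.1301 deg
z = 19

r = 10, theta = 53.1301 deg, z = 19


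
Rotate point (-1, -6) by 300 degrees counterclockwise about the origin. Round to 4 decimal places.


x' = -1*cos(300) - -6*sin(300) = -5.6962
y' = -1*sin(300) + -6*cos(300) = -2.134

(-5.6962, -2.134)


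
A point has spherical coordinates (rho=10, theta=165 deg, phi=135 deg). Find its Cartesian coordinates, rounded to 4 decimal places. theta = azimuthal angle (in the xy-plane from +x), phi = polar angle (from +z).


x = 10 * sin(135) * cos(165) = -6.8301
y = 10 * sin(135) * sin(165) = 1.8301
z = 10 * cos(135) = -7.0711

(-6.8301, 1.8301, -7.0711)


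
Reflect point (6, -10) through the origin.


Reflection through origin: (x, y) -> (-x, -y)
(6, -10) -> (-6, 10)

(-6, 10)


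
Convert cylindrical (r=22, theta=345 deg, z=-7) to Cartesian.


x = 22 * cos(345) = 21.2504
y = 22 * sin(345) = -5.694
z = -7

(21.2504, -5.694, -7)


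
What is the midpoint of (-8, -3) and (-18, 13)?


Midpoint = ((-8+-18)/2, (-3+13)/2) = (-13, 5)

(-13, 5)


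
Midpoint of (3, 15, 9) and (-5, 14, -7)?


Midpoint = ((3+-5)/2, (15+14)/2, (9+-7)/2) = (-1, 14.5, 1)

(-1, 14.5, 1)


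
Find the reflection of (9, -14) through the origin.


Reflection through origin: (x, y) -> (-x, -y)
(9, -14) -> (-9, 14)

(-9, 14)


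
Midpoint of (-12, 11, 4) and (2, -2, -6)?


Midpoint = ((-12+2)/2, (11+-2)/2, (4+-6)/2) = (-5, 4.5, -1)

(-5, 4.5, -1)


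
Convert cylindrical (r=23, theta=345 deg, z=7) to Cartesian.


x = 23 * cos(345) = 22.2163
y = 23 * sin(345) = -5.9528
z = 7

(22.2163, -5.9528, 7)


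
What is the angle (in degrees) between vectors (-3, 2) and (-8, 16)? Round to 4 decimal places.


dot = -3*-8 + 2*16 = 56
|u| = 3.6056, |v| = 17.8885
cos(angle) = 0.8682
angle = 29.7449 degrees

29.7449 degrees


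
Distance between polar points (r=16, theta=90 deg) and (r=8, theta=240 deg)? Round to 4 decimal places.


d = sqrt(r1^2 + r2^2 - 2*r1*r2*cos(t2-t1))
d = sqrt(16^2 + 8^2 - 2*16*8*cos(240-90)) = 23.2745

23.2745


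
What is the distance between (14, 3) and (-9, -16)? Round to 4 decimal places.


d = sqrt((-9-14)^2 + (-16-3)^2) = 29.8329

29.8329


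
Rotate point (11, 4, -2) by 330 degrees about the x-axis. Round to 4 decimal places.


x' = 11
y' = 4*cos(330) - -2*sin(330) = 2.4641
z' = 4*sin(330) + -2*cos(330) = -3.7321

(11, 2.4641, -3.7321)


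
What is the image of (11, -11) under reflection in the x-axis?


Reflection across x-axis: (x, y) -> (x, -y)
(11, -11) -> (11, 11)

(11, 11)


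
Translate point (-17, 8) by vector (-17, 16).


Translation: (x+dx, y+dy) = (-17+-17, 8+16) = (-34, 24)

(-34, 24)


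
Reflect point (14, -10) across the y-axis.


Reflection across y-axis: (x, y) -> (-x, y)
(14, -10) -> (-14, -10)

(-14, -10)


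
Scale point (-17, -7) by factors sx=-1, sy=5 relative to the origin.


Scaling: (x*sx, y*sy) = (-17*-1, -7*5) = (17, -35)

(17, -35)


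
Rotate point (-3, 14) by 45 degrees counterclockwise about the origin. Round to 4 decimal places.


x' = -3*cos(45) - 14*sin(45) = -12.0208
y' = -3*sin(45) + 14*cos(45) = 7.7782

(-12.0208, 7.7782)


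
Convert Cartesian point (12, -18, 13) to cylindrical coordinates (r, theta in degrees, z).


r = sqrt(12^2 + (-18)^2) = 21.6333
theta = atan2(-18, 12) = 303.6901 deg
z = 13

r = 21.6333, theta = 303.6901 deg, z = 13


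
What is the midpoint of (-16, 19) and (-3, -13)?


Midpoint = ((-16+-3)/2, (19+-13)/2) = (-9.5, 3)

(-9.5, 3)


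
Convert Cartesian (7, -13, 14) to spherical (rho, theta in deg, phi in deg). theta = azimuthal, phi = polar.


rho = sqrt(7^2 + (-13)^2 + 14^2) = 20.347
theta = atan2(-13, 7) = 298.3008 deg
phi = acos(14/20.347) = 46.5231 deg

rho = 20.347, theta = 298.3008 deg, phi = 46.5231 deg


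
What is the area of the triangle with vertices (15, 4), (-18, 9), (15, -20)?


Area = |x1(y2-y3) + x2(y3-y1) + x3(y1-y2)| / 2
= |15*(9--20) + -18*(-20-4) + 15*(4-9)| / 2
= 396

396


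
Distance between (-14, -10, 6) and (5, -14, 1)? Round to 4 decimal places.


d = sqrt((5--14)^2 + (-14--10)^2 + (1-6)^2) = 20.0499

20.0499


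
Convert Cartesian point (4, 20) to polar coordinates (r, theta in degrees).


r = sqrt(4^2 + 20^2) = 20.3961
theta = atan2(20, 4) = 78.6901 degrees

r = 20.3961, theta = 78.6901 degrees


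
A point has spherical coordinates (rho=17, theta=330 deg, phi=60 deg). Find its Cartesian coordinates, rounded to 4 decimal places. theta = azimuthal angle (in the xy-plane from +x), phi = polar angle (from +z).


x = 17 * sin(60) * cos(330) = 12.75
y = 17 * sin(60) * sin(330) = -7.3612
z = 17 * cos(60) = 8.5

(12.75, -7.3612, 8.5)


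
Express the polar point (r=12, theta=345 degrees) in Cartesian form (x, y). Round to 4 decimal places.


x = 12 * cos(345) = 11.5911
y = 12 * sin(345) = -3.1058

(11.5911, -3.1058)


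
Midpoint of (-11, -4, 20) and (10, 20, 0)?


Midpoint = ((-11+10)/2, (-4+20)/2, (20+0)/2) = (-0.5, 8, 10)

(-0.5, 8, 10)


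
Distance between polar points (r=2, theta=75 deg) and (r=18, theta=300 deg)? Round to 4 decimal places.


d = sqrt(r1^2 + r2^2 - 2*r1*r2*cos(t2-t1))
d = sqrt(2^2 + 18^2 - 2*2*18*cos(300-75)) = 19.4657

19.4657


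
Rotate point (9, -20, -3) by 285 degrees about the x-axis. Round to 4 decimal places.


x' = 9
y' = -20*cos(285) - -3*sin(285) = -8.0742
z' = -20*sin(285) + -3*cos(285) = 18.5421

(9, -8.0742, 18.5421)


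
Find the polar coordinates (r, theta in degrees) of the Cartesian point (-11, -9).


r = sqrt((-11)^2 + (-9)^2) = 14.2127
theta = atan2(-9, -11) = 219.2894 degrees

r = 14.2127, theta = 219.2894 degrees


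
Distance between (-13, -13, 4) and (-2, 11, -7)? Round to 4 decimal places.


d = sqrt((-2--13)^2 + (11--13)^2 + (-7-4)^2) = 28.6007

28.6007


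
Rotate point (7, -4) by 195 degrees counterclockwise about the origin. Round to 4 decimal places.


x' = 7*cos(195) - -4*sin(195) = -7.7968
y' = 7*sin(195) + -4*cos(195) = 2.052

(-7.7968, 2.052)


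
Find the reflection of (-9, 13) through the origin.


Reflection through origin: (x, y) -> (-x, -y)
(-9, 13) -> (9, -13)

(9, -13)


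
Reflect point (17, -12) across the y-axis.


Reflection across y-axis: (x, y) -> (-x, y)
(17, -12) -> (-17, -12)

(-17, -12)


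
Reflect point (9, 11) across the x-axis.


Reflection across x-axis: (x, y) -> (x, -y)
(9, 11) -> (9, -11)

(9, -11)


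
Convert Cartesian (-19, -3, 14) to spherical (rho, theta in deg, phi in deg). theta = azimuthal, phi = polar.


rho = sqrt((-19)^2 + (-3)^2 + 14^2) = 23.7908
theta = atan2(-3, -19) = 188.9726 deg
phi = acos(14/23.7908) = 53.9519 deg

rho = 23.7908, theta = 188.9726 deg, phi = 53.9519 deg


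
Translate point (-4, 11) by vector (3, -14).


Translation: (x+dx, y+dy) = (-4+3, 11+-14) = (-1, -3)

(-1, -3)


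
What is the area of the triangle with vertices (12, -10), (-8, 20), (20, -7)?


Area = |x1(y2-y3) + x2(y3-y1) + x3(y1-y2)| / 2
= |12*(20--7) + -8*(-7--10) + 20*(-10-20)| / 2
= 150

150


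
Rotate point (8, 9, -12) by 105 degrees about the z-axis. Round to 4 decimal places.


x' = 8*cos(105) - 9*sin(105) = -10.7639
y' = 8*sin(105) + 9*cos(105) = 5.398
z' = -12

(-10.7639, 5.398, -12)


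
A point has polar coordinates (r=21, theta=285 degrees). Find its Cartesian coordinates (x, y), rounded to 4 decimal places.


x = 21 * cos(285) = 5.4352
y = 21 * sin(285) = -20.2844

(5.4352, -20.2844)


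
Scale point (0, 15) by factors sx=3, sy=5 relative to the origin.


Scaling: (x*sx, y*sy) = (0*3, 15*5) = (0, 75)

(0, 75)


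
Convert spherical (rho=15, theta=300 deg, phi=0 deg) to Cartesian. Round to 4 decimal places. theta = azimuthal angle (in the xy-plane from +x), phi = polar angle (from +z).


x = 15 * sin(0) * cos(300) = 0
y = 15 * sin(0) * sin(300) = 0
z = 15 * cos(0) = 15

(0, 0, 15)


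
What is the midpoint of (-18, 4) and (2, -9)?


Midpoint = ((-18+2)/2, (4+-9)/2) = (-8, -2.5)

(-8, -2.5)


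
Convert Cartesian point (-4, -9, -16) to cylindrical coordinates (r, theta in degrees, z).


r = sqrt((-4)^2 + (-9)^2) = 9.8489
theta = atan2(-9, -4) = 246.0375 deg
z = -16

r = 9.8489, theta = 246.0375 deg, z = -16


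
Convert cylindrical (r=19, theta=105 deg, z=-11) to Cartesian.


x = 19 * cos(105) = -4.9176
y = 19 * sin(105) = 18.3526
z = -11

(-4.9176, 18.3526, -11)


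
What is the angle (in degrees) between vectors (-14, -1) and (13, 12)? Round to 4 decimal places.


dot = -14*13 + -1*12 = -194
|u| = 14.0357, |v| = 17.6918
cos(angle) = -0.7813
angle = 141.3762 degrees

141.3762 degrees


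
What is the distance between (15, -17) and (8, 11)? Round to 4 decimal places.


d = sqrt((8-15)^2 + (11--17)^2) = 28.8617

28.8617


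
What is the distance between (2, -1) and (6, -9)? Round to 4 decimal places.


d = sqrt((6-2)^2 + (-9--1)^2) = 8.9443

8.9443


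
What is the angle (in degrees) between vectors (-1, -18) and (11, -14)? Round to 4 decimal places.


dot = -1*11 + -18*-14 = 241
|u| = 18.0278, |v| = 17.8045
cos(angle) = 0.7508
angle = 41.3371 degrees

41.3371 degrees


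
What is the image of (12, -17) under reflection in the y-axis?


Reflection across y-axis: (x, y) -> (-x, y)
(12, -17) -> (-12, -17)

(-12, -17)


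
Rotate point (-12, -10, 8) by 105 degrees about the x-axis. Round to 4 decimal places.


x' = -12
y' = -10*cos(105) - 8*sin(105) = -5.1392
z' = -10*sin(105) + 8*cos(105) = -11.7298

(-12, -5.1392, -11.7298)


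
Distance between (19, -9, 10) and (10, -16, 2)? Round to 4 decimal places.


d = sqrt((10-19)^2 + (-16--9)^2 + (2-10)^2) = 13.9284

13.9284


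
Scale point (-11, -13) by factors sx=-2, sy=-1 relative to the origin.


Scaling: (x*sx, y*sy) = (-11*-2, -13*-1) = (22, 13)

(22, 13)


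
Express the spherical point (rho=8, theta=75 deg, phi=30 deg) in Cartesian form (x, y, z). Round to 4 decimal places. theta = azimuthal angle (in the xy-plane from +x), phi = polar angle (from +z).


x = 8 * sin(30) * cos(75) = 1.0353
y = 8 * sin(30) * sin(75) = 3.8637
z = 8 * cos(30) = 6.9282

(1.0353, 3.8637, 6.9282)


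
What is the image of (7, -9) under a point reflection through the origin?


Reflection through origin: (x, y) -> (-x, -y)
(7, -9) -> (-7, 9)

(-7, 9)


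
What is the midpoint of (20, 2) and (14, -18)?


Midpoint = ((20+14)/2, (2+-18)/2) = (17, -8)

(17, -8)


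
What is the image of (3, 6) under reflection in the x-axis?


Reflection across x-axis: (x, y) -> (x, -y)
(3, 6) -> (3, -6)

(3, -6)


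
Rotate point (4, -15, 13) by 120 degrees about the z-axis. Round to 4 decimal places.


x' = 4*cos(120) - -15*sin(120) = 10.9904
y' = 4*sin(120) + -15*cos(120) = 10.9641
z' = 13

(10.9904, 10.9641, 13)


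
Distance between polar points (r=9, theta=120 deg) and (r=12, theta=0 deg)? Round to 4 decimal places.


d = sqrt(r1^2 + r2^2 - 2*r1*r2*cos(t2-t1))
d = sqrt(9^2 + 12^2 - 2*9*12*cos(0-120)) = 18.2483

18.2483


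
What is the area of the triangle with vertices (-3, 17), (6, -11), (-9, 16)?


Area = |x1(y2-y3) + x2(y3-y1) + x3(y1-y2)| / 2
= |-3*(-11-16) + 6*(16-17) + -9*(17--11)| / 2
= 88.5

88.5


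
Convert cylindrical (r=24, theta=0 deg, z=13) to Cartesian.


x = 24 * cos(0) = 24
y = 24 * sin(0) = 0
z = 13

(24, 0, 13)


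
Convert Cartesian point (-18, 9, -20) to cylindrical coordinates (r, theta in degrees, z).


r = sqrt((-18)^2 + 9^2) = 20.1246
theta = atan2(9, -18) = 153.4349 deg
z = -20

r = 20.1246, theta = 153.4349 deg, z = -20


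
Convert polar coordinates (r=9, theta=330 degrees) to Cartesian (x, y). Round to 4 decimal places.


x = 9 * cos(330) = 7.7942
y = 9 * sin(330) = -4.5

(7.7942, -4.5)


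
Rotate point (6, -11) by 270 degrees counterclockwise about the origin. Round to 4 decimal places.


x' = 6*cos(270) - -11*sin(270) = -11
y' = 6*sin(270) + -11*cos(270) = -6

(-11, -6)


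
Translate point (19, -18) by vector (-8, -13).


Translation: (x+dx, y+dy) = (19+-8, -18+-13) = (11, -31)

(11, -31)


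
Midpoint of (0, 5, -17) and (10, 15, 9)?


Midpoint = ((0+10)/2, (5+15)/2, (-17+9)/2) = (5, 10, -4)

(5, 10, -4)


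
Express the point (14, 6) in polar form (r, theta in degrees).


r = sqrt(14^2 + 6^2) = 15.2315
theta = atan2(6, 14) = 23.1986 degrees

r = 15.2315, theta = 23.1986 degrees


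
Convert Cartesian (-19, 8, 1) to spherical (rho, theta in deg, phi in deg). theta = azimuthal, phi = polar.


rho = sqrt((-19)^2 + 8^2 + 1^2) = 20.6398
theta = atan2(8, -19) = 157.1663 deg
phi = acos(1/20.6398) = 87.2229 deg

rho = 20.6398, theta = 157.1663 deg, phi = 87.2229 deg


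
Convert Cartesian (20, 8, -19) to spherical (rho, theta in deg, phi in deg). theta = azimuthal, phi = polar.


rho = sqrt(20^2 + 8^2 + (-19)^2) = 28.7228
theta = atan2(8, 20) = 21.8014 deg
phi = acos(-19/28.7228) = 131.414 deg

rho = 28.7228, theta = 21.8014 deg, phi = 131.414 deg


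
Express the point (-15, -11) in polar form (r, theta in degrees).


r = sqrt((-15)^2 + (-11)^2) = 18.6011
theta = atan2(-11, -15) = 216.2538 degrees

r = 18.6011, theta = 216.2538 degrees


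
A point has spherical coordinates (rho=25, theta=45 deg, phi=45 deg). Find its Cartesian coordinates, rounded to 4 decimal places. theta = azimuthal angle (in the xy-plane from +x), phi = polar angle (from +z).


x = 25 * sin(45) * cos(45) = 12.5
y = 25 * sin(45) * sin(45) = 12.5
z = 25 * cos(45) = 17.6777

(12.5, 12.5, 17.6777)


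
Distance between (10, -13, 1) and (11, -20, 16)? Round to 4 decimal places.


d = sqrt((11-10)^2 + (-20--13)^2 + (16-1)^2) = 16.5831

16.5831


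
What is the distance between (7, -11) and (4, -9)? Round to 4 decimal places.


d = sqrt((4-7)^2 + (-9--11)^2) = 3.6056

3.6056


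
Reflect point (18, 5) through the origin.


Reflection through origin: (x, y) -> (-x, -y)
(18, 5) -> (-18, -5)

(-18, -5)


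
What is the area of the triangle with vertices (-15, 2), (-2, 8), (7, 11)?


Area = |x1(y2-y3) + x2(y3-y1) + x3(y1-y2)| / 2
= |-15*(8-11) + -2*(11-2) + 7*(2-8)| / 2
= 7.5

7.5


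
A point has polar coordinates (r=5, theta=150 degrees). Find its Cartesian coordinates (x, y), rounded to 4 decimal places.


x = 5 * cos(150) = -4.3301
y = 5 * sin(150) = 2.5

(-4.3301, 2.5)


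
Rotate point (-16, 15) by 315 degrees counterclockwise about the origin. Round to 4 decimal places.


x' = -16*cos(315) - 15*sin(315) = -0.7071
y' = -16*sin(315) + 15*cos(315) = 21.9203

(-0.7071, 21.9203)


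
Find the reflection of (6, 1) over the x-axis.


Reflection across x-axis: (x, y) -> (x, -y)
(6, 1) -> (6, -1)

(6, -1)


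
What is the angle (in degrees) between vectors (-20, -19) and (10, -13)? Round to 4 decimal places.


dot = -20*10 + -19*-13 = 47
|u| = 27.5862, |v| = 16.4012
cos(angle) = 0.1039
angle = 84.0374 degrees

84.0374 degrees


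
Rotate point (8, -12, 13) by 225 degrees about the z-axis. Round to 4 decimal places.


x' = 8*cos(225) - -12*sin(225) = -14.1421
y' = 8*sin(225) + -12*cos(225) = 2.8284
z' = 13

(-14.1421, 2.8284, 13)


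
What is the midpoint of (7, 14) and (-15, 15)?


Midpoint = ((7+-15)/2, (14+15)/2) = (-4, 14.5)

(-4, 14.5)


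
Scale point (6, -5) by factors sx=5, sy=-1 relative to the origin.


Scaling: (x*sx, y*sy) = (6*5, -5*-1) = (30, 5)

(30, 5)


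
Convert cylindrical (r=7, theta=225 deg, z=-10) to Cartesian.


x = 7 * cos(225) = -4.9497
y = 7 * sin(225) = -4.9497
z = -10

(-4.9497, -4.9497, -10)


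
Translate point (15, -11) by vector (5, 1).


Translation: (x+dx, y+dy) = (15+5, -11+1) = (20, -10)

(20, -10)


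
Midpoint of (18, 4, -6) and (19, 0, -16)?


Midpoint = ((18+19)/2, (4+0)/2, (-6+-16)/2) = (18.5, 2, -11)

(18.5, 2, -11)


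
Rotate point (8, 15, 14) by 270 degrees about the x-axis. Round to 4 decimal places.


x' = 8
y' = 15*cos(270) - 14*sin(270) = 14
z' = 15*sin(270) + 14*cos(270) = -15

(8, 14, -15)


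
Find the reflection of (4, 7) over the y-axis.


Reflection across y-axis: (x, y) -> (-x, y)
(4, 7) -> (-4, 7)

(-4, 7)


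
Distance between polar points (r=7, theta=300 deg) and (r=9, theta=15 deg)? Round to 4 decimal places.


d = sqrt(r1^2 + r2^2 - 2*r1*r2*cos(t2-t1))
d = sqrt(7^2 + 9^2 - 2*7*9*cos(15-300)) = 9.8686

9.8686


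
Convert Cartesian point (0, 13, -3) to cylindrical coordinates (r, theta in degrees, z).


r = sqrt(0^2 + 13^2) = 13
theta = atan2(13, 0) = 90 deg
z = -3

r = 13, theta = 90 deg, z = -3


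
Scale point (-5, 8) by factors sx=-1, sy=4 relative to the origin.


Scaling: (x*sx, y*sy) = (-5*-1, 8*4) = (5, 32)

(5, 32)


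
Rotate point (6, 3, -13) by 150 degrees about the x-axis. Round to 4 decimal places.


x' = 6
y' = 3*cos(150) - -13*sin(150) = 3.9019
z' = 3*sin(150) + -13*cos(150) = 12.7583

(6, 3.9019, 12.7583)


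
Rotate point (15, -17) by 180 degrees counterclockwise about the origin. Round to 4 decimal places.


x' = 15*cos(180) - -17*sin(180) = -15
y' = 15*sin(180) + -17*cos(180) = 17

(-15, 17)


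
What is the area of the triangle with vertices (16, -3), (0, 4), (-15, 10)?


Area = |x1(y2-y3) + x2(y3-y1) + x3(y1-y2)| / 2
= |16*(4-10) + 0*(10--3) + -15*(-3-4)| / 2
= 4.5

4.5


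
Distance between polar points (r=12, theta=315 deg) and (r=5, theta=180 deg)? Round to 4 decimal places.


d = sqrt(r1^2 + r2^2 - 2*r1*r2*cos(t2-t1))
d = sqrt(12^2 + 5^2 - 2*12*5*cos(180-315)) = 15.9328

15.9328


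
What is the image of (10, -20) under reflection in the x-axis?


Reflection across x-axis: (x, y) -> (x, -y)
(10, -20) -> (10, 20)

(10, 20)


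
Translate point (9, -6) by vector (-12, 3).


Translation: (x+dx, y+dy) = (9+-12, -6+3) = (-3, -3)

(-3, -3)


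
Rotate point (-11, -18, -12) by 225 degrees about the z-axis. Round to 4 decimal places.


x' = -11*cos(225) - -18*sin(225) = -4.9497
y' = -11*sin(225) + -18*cos(225) = 20.5061
z' = -12

(-4.9497, 20.5061, -12)


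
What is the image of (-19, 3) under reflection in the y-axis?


Reflection across y-axis: (x, y) -> (-x, y)
(-19, 3) -> (19, 3)

(19, 3)


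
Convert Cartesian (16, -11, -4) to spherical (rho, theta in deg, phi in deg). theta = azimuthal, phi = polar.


rho = sqrt(16^2 + (-11)^2 + (-4)^2) = 19.8242
theta = atan2(-11, 16) = 325.4915 deg
phi = acos(-4/19.8242) = 101.6407 deg

rho = 19.8242, theta = 325.4915 deg, phi = 101.6407 deg


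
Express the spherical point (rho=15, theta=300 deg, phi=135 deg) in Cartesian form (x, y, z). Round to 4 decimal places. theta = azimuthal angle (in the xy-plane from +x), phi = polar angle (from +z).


x = 15 * sin(135) * cos(300) = 5.3033
y = 15 * sin(135) * sin(300) = -9.1856
z = 15 * cos(135) = -10.6066

(5.3033, -9.1856, -10.6066)


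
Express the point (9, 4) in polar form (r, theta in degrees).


r = sqrt(9^2 + 4^2) = 9.8489
theta = atan2(4, 9) = 23.9625 degrees

r = 9.8489, theta = 23.9625 degrees


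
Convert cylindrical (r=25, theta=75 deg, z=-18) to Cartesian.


x = 25 * cos(75) = 6.4705
y = 25 * sin(75) = 24.1481
z = -18

(6.4705, 24.1481, -18)


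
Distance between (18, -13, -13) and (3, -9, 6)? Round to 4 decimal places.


d = sqrt((3-18)^2 + (-9--13)^2 + (6--13)^2) = 24.5357

24.5357


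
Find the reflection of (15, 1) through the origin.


Reflection through origin: (x, y) -> (-x, -y)
(15, 1) -> (-15, -1)

(-15, -1)


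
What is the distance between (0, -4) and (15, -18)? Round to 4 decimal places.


d = sqrt((15-0)^2 + (-18--4)^2) = 20.5183

20.5183


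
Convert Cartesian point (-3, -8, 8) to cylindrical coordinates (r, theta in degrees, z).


r = sqrt((-3)^2 + (-8)^2) = 8.544
theta = atan2(-8, -3) = 249.444 deg
z = 8

r = 8.544, theta = 249.444 deg, z = 8


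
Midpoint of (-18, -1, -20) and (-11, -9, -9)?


Midpoint = ((-18+-11)/2, (-1+-9)/2, (-20+-9)/2) = (-14.5, -5, -14.5)

(-14.5, -5, -14.5)


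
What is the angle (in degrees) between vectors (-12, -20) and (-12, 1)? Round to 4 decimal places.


dot = -12*-12 + -20*1 = 124
|u| = 23.3238, |v| = 12.0416
cos(angle) = 0.4415
angle = 63.7999 degrees

63.7999 degrees


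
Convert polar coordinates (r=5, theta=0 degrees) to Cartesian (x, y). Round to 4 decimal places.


x = 5 * cos(0) = 5
y = 5 * sin(0) = 0

(5, 0)


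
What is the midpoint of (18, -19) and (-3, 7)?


Midpoint = ((18+-3)/2, (-19+7)/2) = (7.5, -6)

(7.5, -6)


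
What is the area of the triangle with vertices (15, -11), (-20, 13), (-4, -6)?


Area = |x1(y2-y3) + x2(y3-y1) + x3(y1-y2)| / 2
= |15*(13--6) + -20*(-6--11) + -4*(-11-13)| / 2
= 140.5

140.5


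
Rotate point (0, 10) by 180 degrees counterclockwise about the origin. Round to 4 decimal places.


x' = 0*cos(180) - 10*sin(180) = 0
y' = 0*sin(180) + 10*cos(180) = -10

(0, -10)


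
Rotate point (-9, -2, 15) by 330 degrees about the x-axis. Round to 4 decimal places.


x' = -9
y' = -2*cos(330) - 15*sin(330) = 5.7679
z' = -2*sin(330) + 15*cos(330) = 13.9904

(-9, 5.7679, 13.9904)


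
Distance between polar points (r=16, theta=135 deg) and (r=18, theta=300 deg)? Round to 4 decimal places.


d = sqrt(r1^2 + r2^2 - 2*r1*r2*cos(t2-t1))
d = sqrt(16^2 + 18^2 - 2*16*18*cos(300-135)) = 33.7101

33.7101


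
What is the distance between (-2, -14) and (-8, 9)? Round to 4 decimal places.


d = sqrt((-8--2)^2 + (9--14)^2) = 23.7697

23.7697


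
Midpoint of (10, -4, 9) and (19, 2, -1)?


Midpoint = ((10+19)/2, (-4+2)/2, (9+-1)/2) = (14.5, -1, 4)

(14.5, -1, 4)


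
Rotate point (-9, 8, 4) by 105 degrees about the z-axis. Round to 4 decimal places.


x' = -9*cos(105) - 8*sin(105) = -5.398
y' = -9*sin(105) + 8*cos(105) = -10.7639
z' = 4

(-5.398, -10.7639, 4)


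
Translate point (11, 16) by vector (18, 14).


Translation: (x+dx, y+dy) = (11+18, 16+14) = (29, 30)

(29, 30)


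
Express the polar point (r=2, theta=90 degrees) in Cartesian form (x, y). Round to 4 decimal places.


x = 2 * cos(90) = 0
y = 2 * sin(90) = 2

(0, 2)


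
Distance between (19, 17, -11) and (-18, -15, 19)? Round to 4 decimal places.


d = sqrt((-18-19)^2 + (-15-17)^2 + (19--11)^2) = 57.3847

57.3847


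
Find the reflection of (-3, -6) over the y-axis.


Reflection across y-axis: (x, y) -> (-x, y)
(-3, -6) -> (3, -6)

(3, -6)


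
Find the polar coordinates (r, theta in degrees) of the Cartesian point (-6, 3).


r = sqrt((-6)^2 + 3^2) = 6.7082
theta = atan2(3, -6) = 153.4349 degrees

r = 6.7082, theta = 153.4349 degrees


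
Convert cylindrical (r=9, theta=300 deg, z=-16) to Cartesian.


x = 9 * cos(300) = 4.5
y = 9 * sin(300) = -7.7942
z = -16

(4.5, -7.7942, -16)


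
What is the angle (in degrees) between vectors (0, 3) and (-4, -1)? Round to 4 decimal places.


dot = 0*-4 + 3*-1 = -3
|u| = 3, |v| = 4.1231
cos(angle) = -0.2425
angle = 104.0362 degrees

104.0362 degrees


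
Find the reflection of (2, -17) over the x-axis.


Reflection across x-axis: (x, y) -> (x, -y)
(2, -17) -> (2, 17)

(2, 17)


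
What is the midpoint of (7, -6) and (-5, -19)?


Midpoint = ((7+-5)/2, (-6+-19)/2) = (1, -12.5)

(1, -12.5)


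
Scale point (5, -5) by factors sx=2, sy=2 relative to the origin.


Scaling: (x*sx, y*sy) = (5*2, -5*2) = (10, -10)

(10, -10)


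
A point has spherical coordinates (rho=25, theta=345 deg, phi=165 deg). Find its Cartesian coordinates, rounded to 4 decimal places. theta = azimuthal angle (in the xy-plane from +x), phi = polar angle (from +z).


x = 25 * sin(165) * cos(345) = 6.25
y = 25 * sin(165) * sin(345) = -1.6747
z = 25 * cos(165) = -24.1481

(6.25, -1.6747, -24.1481)


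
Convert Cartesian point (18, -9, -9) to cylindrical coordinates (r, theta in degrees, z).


r = sqrt(18^2 + (-9)^2) = 20.1246
theta = atan2(-9, 18) = 333.4349 deg
z = -9

r = 20.1246, theta = 333.4349 deg, z = -9


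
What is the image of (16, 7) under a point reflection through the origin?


Reflection through origin: (x, y) -> (-x, -y)
(16, 7) -> (-16, -7)

(-16, -7)


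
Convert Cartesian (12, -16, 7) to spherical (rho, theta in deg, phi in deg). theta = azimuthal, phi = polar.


rho = sqrt(12^2 + (-16)^2 + 7^2) = 21.1896
theta = atan2(-16, 12) = 306.8699 deg
phi = acos(7/21.1896) = 70.71 deg

rho = 21.1896, theta = 306.8699 deg, phi = 70.71 deg


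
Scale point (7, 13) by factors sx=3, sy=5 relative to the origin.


Scaling: (x*sx, y*sy) = (7*3, 13*5) = (21, 65)

(21, 65)


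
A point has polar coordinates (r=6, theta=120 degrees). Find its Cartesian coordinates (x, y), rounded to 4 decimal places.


x = 6 * cos(120) = -3
y = 6 * sin(120) = 5.1962

(-3, 5.1962)


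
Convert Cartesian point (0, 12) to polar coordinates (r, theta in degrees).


r = sqrt(0^2 + 12^2) = 12
theta = atan2(12, 0) = 90 degrees

r = 12, theta = 90 degrees


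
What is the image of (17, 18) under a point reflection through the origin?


Reflection through origin: (x, y) -> (-x, -y)
(17, 18) -> (-17, -18)

(-17, -18)


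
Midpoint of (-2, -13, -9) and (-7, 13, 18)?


Midpoint = ((-2+-7)/2, (-13+13)/2, (-9+18)/2) = (-4.5, 0, 4.5)

(-4.5, 0, 4.5)


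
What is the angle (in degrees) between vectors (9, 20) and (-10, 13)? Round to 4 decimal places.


dot = 9*-10 + 20*13 = 170
|u| = 21.9317, |v| = 16.4012
cos(angle) = 0.4726
angle = 61.7963 degrees

61.7963 degrees


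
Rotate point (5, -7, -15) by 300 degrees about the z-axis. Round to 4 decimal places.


x' = 5*cos(300) - -7*sin(300) = -3.5622
y' = 5*sin(300) + -7*cos(300) = -7.8301
z' = -15

(-3.5622, -7.8301, -15)


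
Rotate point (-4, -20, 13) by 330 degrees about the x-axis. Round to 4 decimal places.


x' = -4
y' = -20*cos(330) - 13*sin(330) = -10.8205
z' = -20*sin(330) + 13*cos(330) = 21.2583

(-4, -10.8205, 21.2583)


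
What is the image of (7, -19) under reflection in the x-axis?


Reflection across x-axis: (x, y) -> (x, -y)
(7, -19) -> (7, 19)

(7, 19)


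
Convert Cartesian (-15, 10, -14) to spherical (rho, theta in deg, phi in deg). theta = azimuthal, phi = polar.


rho = sqrt((-15)^2 + 10^2 + (-14)^2) = 22.8254
theta = atan2(10, -15) = 146.3099 deg
phi = acos(-14/22.8254) = 127.8322 deg

rho = 22.8254, theta = 146.3099 deg, phi = 127.8322 deg


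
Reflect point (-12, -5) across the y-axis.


Reflection across y-axis: (x, y) -> (-x, y)
(-12, -5) -> (12, -5)

(12, -5)


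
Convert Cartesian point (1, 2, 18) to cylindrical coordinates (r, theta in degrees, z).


r = sqrt(1^2 + 2^2) = 2.2361
theta = atan2(2, 1) = 63.4349 deg
z = 18

r = 2.2361, theta = 63.4349 deg, z = 18


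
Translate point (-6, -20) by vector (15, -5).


Translation: (x+dx, y+dy) = (-6+15, -20+-5) = (9, -25)

(9, -25)


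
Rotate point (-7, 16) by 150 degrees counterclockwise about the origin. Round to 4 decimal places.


x' = -7*cos(150) - 16*sin(150) = -1.9378
y' = -7*sin(150) + 16*cos(150) = -17.3564

(-1.9378, -17.3564)
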